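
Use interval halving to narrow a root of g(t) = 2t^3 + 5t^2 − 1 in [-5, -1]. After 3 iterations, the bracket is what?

t = -3 gives g = -10, negative; keep [-3, -1]
t = -2 gives g = 3, positive; keep [-3, -2]
t = -2.5 gives g = -1, negative; keep [-2.5, -2]

[-2.5, -2]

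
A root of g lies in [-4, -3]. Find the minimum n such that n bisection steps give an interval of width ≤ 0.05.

Width after n steps is 1/2^n. Need 2^n ≥ 1/0.05 = 20.
2^4 = 16 < 20 ≤ 2^5 = 32, so n = 5.

5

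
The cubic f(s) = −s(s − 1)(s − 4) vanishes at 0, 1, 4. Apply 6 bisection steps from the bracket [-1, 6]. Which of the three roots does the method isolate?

4

f(2.5) = 5.625 > 0, so the root lies in [2.5, 6]
f(4.25) = -3.453125 < 0, so the root lies in [2.5, 4.25]
f(3.375) = 5.009766 > 0, so the root lies in [3.375, 4.25]
f(3.8125) = 2.0105 > 0, so the root lies in [3.8125, 4.25]
f(4.03125) = -0.3819 < 0, so the root lies in [3.8125, 4.03125]
f(3.921875) = 0.8953 > 0, so the root lies in [3.921875, 4.03125]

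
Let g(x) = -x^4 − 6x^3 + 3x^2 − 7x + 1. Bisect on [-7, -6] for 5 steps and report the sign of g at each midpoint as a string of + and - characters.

+--++

g(-6.5) = 35.9375 > 0, so the root lies in [-7, -6.5]
g(-6.75) = -45.722656 < 0, so the root lies in [-6.75, -6.5]
g(-6.625) = -2.687744 < 0, so the root lies in [-6.625, -6.5]
g(-6.5625) = 17.1611 > 0, so the root lies in [-6.625, -6.5625]
g(-6.59375) = 7.3726 > 0, so the root lies in [-6.625, -6.59375]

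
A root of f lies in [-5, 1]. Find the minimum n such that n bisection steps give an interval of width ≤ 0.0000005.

24

Width after n steps is 6/2^n. Need 2^n ≥ 6/0.0000005 = 12000000.
2^23 = 8388608 < 12000000 ≤ 2^24 = 16777216, so n = 24.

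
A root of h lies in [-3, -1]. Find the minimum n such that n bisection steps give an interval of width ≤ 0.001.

11

Width after n steps is 2/2^n. Need 2^n ≥ 2/0.001 = 2000.
2^10 = 1024 < 2000 ≤ 2^11 = 2048, so n = 11.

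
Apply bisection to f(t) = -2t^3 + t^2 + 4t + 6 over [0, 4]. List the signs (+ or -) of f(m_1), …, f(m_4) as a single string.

+---

f(2) = 2 > 0, so the root lies in [2, 4]
f(3) = -27 < 0, so the root lies in [2, 3]
f(2.5) = -9 < 0, so the root lies in [2, 2.5]
f(2.25) = -2.7188 < 0, so the root lies in [2, 2.25]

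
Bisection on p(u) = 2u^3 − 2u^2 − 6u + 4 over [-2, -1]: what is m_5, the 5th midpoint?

m = -1.5, p(m) = 1.75 (+); new bracket [-2, -1.5]
m = -1.75, p(m) = -2.34375 (−); new bracket [-1.75, -1.5]
m = -1.625, p(m) = -0.113281 (−); new bracket [-1.625, -1.5]
m = -1.5625, p(m) = 0.8628 (+); new bracket [-1.625, -1.5625]
m = -1.59375, p(m) = 0.386 (+); new bracket [-1.625, -1.59375]

-1.59375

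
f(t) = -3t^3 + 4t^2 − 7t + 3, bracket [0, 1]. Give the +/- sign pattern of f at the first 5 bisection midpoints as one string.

f(0.5) = 0.125 > 0, so the root lies in [0.5, 1]
f(0.75) = -1.265625 < 0, so the root lies in [0.5, 0.75]
f(0.625) = -0.544922 < 0, so the root lies in [0.5, 0.625]
f(0.5625) = -0.2058 < 0, so the root lies in [0.5, 0.5625]
f(0.53125) = -0.0396 < 0, so the root lies in [0.5, 0.53125]

+----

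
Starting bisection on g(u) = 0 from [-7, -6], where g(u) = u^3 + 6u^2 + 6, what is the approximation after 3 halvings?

-6.125

m = -6.5, g(m) = -15.125 (−); new bracket [-6.5, -6]
m = -6.25, g(m) = -3.765625 (−); new bracket [-6.25, -6]
m = -6.125, g(m) = 1.310547 (+); new bracket [-6.25, -6.125]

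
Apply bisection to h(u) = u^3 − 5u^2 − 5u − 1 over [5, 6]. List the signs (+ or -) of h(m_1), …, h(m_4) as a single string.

h(5.5) = -13.375 < 0, so the root lies in [5.5, 6]
h(5.75) = -4.953125 < 0, so the root lies in [5.75, 6]
h(5.875) = -0.173828 < 0, so the root lies in [5.875, 6]
h(5.9375) = 2.363 > 0, so the root lies in [5.875, 5.9375]

---+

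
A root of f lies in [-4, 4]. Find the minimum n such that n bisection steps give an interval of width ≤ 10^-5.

20

Width after n steps is 8/2^n. Need 2^n ≥ 8/10^-5 = 800000.
2^19 = 524288 < 800000 ≤ 2^20 = 1048576, so n = 20.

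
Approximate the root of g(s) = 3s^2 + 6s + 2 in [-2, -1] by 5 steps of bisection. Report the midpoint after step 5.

m = -1.5, g(m) = -0.25 (−); new bracket [-2, -1.5]
m = -1.75, g(m) = 0.6875 (+); new bracket [-1.75, -1.5]
m = -1.625, g(m) = 0.171875 (+); new bracket [-1.625, -1.5]
m = -1.5625, g(m) = -0.0508 (−); new bracket [-1.625, -1.5625]
m = -1.59375, g(m) = 0.0576 (+); new bracket [-1.59375, -1.5625]

-1.59375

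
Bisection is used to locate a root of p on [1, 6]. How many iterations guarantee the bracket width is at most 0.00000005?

27

Width after n steps is 5/2^n. Need 2^n ≥ 5/0.00000005 = 100000000.
2^26 = 67108864 < 100000000 ≤ 2^27 = 134217728, so n = 27.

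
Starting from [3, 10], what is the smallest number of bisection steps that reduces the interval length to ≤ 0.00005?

18

Width after n steps is 7/2^n. Need 2^n ≥ 7/0.00005 = 140000.
2^17 = 131072 < 140000 ≤ 2^18 = 262144, so n = 18.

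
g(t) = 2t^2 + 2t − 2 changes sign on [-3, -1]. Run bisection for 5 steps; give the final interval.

[-1.625, -1.5625]

midpoint -2: g = 2 > 0 → [-2, -1]
midpoint -1.5: g = -0.5 < 0 → [-2, -1.5]
midpoint -1.75: g = 0.625 > 0 → [-1.75, -1.5]
midpoint -1.625: g = 0.0312 > 0 → [-1.625, -1.5]
midpoint -1.5625: g = -0.2422 < 0 → [-1.625, -1.5625]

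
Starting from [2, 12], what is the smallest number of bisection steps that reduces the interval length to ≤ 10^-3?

14

Width after n steps is 10/2^n. Need 2^n ≥ 10/10^-3 = 10000.
2^13 = 8192 < 10000 ≤ 2^14 = 16384, so n = 14.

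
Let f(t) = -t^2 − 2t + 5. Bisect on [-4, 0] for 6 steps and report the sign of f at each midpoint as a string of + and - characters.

f(-2) = 5 > 0, so the root lies in [-4, -2]
f(-3) = 2 > 0, so the root lies in [-4, -3]
f(-3.5) = -0.25 < 0, so the root lies in [-3.5, -3]
f(-3.25) = 0.9375 > 0, so the root lies in [-3.5, -3.25]
f(-3.375) = 0.3594 > 0, so the root lies in [-3.5, -3.375]
f(-3.4375) = 0.0586 > 0, so the root lies in [-3.5, -3.4375]

++-+++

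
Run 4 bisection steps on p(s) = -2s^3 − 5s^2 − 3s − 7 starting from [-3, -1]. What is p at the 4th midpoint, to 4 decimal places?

-1.2852

s = -2 gives p = -5, negative; keep [-3, -2]
s = -2.5 gives p = 0.5, positive; keep [-2.5, -2]
s = -2.25 gives p = -2.78125, negative; keep [-2.5, -2.25]
s = -2.375 gives p = -1.2852, negative; keep [-2.5, -2.375]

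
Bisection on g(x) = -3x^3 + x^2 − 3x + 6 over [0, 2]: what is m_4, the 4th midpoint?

m = 1, g(m) = 1 (+); new bracket [1, 2]
m = 1.5, g(m) = -6.375 (−); new bracket [1, 1.5]
m = 1.25, g(m) = -2.046875 (−); new bracket [1, 1.25]
m = 1.125, g(m) = -0.3809 (−); new bracket [1, 1.125]

1.125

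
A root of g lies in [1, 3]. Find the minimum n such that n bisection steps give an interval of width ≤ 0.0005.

12

Width after n steps is 2/2^n. Need 2^n ≥ 2/0.0005 = 4000.
2^11 = 2048 < 4000 ≤ 2^12 = 4096, so n = 12.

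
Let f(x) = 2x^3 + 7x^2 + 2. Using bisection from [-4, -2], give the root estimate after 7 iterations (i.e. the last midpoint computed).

-3.578125

midpoint -3: f = 11 > 0 → [-4, -3]
midpoint -3.5: f = 2 > 0 → [-4, -3.5]
midpoint -3.75: f = -5.03125 < 0 → [-3.75, -3.5]
midpoint -3.625: f = -1.2852 < 0 → [-3.625, -3.5]
midpoint -3.5625: f = 0.4136 > 0 → [-3.625, -3.5625]
midpoint -3.59375: f = -0.4216 < 0 → [-3.59375, -3.5625]
midpoint -3.578125: f = -0.0005 < 0 → [-3.578125, -3.5625]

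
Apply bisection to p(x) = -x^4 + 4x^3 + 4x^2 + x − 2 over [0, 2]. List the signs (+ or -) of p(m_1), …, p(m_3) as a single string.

+-+

midpoint 1: p = 6 > 0 → [0, 1]
midpoint 0.5: p = -0.0625 < 0 → [0.5, 1]
midpoint 0.75: p = 2.371094 > 0 → [0.5, 0.75]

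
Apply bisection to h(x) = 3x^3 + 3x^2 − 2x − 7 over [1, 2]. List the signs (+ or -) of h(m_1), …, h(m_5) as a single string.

x = 1.5 gives h = 6.875, positive; keep [1, 1.5]
x = 1.25 gives h = 1.046875, positive; keep [1, 1.25]
x = 1.125 gives h = -1.181641, negative; keep [1.125, 1.25]
x = 1.1875 gives h = -0.1208, negative; keep [1.1875, 1.25]
x = 1.21875 gives h = 0.4494, positive; keep [1.1875, 1.21875]

++--+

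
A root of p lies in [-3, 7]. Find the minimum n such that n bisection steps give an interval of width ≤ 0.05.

8

Width after n steps is 10/2^n. Need 2^n ≥ 10/0.05 = 200.
2^7 = 128 < 200 ≤ 2^8 = 256, so n = 8.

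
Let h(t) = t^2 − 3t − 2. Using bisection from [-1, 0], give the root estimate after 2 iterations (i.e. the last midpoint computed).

m = -0.5, h(m) = -0.25 (−); new bracket [-1, -0.5]
m = -0.75, h(m) = 0.8125 (+); new bracket [-0.75, -0.5]

-0.75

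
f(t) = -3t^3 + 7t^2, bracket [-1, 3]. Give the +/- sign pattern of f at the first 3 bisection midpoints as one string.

f(1) = 4 > 0, so the root lies in [1, 3]
f(2) = 4 > 0, so the root lies in [2, 3]
f(2.5) = -3.125 < 0, so the root lies in [2, 2.5]

++-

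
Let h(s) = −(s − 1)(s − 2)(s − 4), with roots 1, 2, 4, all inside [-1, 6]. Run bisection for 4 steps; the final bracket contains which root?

midpoint 2.5: h = 1.125 > 0 → [2.5, 6]
midpoint 4.25: h = -1.828125 < 0 → [2.5, 4.25]
midpoint 3.375: h = 2.041016 > 0 → [3.375, 4.25]
midpoint 3.8125: h = 0.9558 > 0 → [3.8125, 4.25]

4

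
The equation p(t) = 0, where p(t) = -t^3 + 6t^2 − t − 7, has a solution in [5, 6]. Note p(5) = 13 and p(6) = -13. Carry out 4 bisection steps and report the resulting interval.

m = 5.5, p(m) = 2.625 (+); new bracket [5.5, 6]
m = 5.75, p(m) = -4.484375 (−); new bracket [5.5, 5.75]
m = 5.625, p(m) = -0.759766 (−); new bracket [5.5, 5.625]
m = 5.5625, p(m) = 0.9744 (+); new bracket [5.5625, 5.625]

[5.5625, 5.625]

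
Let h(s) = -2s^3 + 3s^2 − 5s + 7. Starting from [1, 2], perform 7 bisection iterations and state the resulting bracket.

[1.4453125, 1.453125]

midpoint 1.5: h = -0.5 < 0 → [1, 1.5]
midpoint 1.25: h = 1.53125 > 0 → [1.25, 1.5]
midpoint 1.375: h = 0.597656 > 0 → [1.375, 1.5]
midpoint 1.4375: h = 0.0708 > 0 → [1.4375, 1.5]
midpoint 1.46875: h = -0.2089 < 0 → [1.4375, 1.46875]
midpoint 1.453125: h = -0.0677 < 0 → [1.4375, 1.453125]
midpoint 1.4453125: h = 0.0019 > 0 → [1.4453125, 1.453125]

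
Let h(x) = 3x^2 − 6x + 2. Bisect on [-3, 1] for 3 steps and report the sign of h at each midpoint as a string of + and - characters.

++-

m = -1, h(m) = 11 (+); new bracket [-1, 1]
m = 0, h(m) = 2 (+); new bracket [0, 1]
m = 0.5, h(m) = -0.25 (−); new bracket [0, 0.5]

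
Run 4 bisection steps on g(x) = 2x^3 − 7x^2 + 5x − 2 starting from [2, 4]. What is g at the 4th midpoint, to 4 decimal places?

x = 3 gives g = 4, positive; keep [2, 3]
x = 2.5 gives g = -2, negative; keep [2.5, 3]
x = 2.75 gives g = 0.40625, positive; keep [2.5, 2.75]
x = 2.625 gives g = -0.9336, negative; keep [2.625, 2.75]

-0.9336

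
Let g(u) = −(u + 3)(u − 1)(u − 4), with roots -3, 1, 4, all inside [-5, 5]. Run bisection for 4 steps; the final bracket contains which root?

u = 0 gives g = -12, negative; keep [-5, 0]
u = -2.5 gives g = -11.375, negative; keep [-5, -2.5]
u = -3.75 gives g = 27.609375, positive; keep [-3.75, -2.5]
u = -3.125 gives g = 3.6738, positive; keep [-3.125, -2.5]

-3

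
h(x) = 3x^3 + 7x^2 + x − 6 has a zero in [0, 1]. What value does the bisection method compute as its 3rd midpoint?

h(0.5) = -3.375 < 0, so the root lies in [0.5, 1]
h(0.75) = -0.046875 < 0, so the root lies in [0.75, 1]
h(0.875) = 2.244141 > 0, so the root lies in [0.75, 0.875]

0.875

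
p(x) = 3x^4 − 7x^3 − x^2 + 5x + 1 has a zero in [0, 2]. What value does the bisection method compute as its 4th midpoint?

x = 1 gives p = 1, positive; keep [1, 2]
x = 1.5 gives p = -2.1875, negative; keep [1, 1.5]
x = 1.25 gives p = -0.660156, negative; keep [1, 1.25]
x = 1.125 gives p = 0.198, positive; keep [1.125, 1.25]

1.125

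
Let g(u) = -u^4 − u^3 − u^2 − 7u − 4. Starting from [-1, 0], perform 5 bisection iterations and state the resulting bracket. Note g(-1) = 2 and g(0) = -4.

u = -0.5 gives g = -0.6875, negative; keep [-1, -0.5]
u = -0.75 gives g = 0.792969, positive; keep [-0.75, -0.5]
u = -0.625 gives g = 0.075928, positive; keep [-0.625, -0.5]
u = -0.5625 gives g = -0.301, negative; keep [-0.625, -0.5625]
u = -0.59375 gives g = -0.1113, negative; keep [-0.625, -0.59375]

[-0.625, -0.59375]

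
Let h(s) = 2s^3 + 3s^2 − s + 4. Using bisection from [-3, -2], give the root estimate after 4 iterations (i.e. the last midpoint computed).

-2.1875

s = -2.5 gives h = -6, negative; keep [-2.5, -2]
s = -2.25 gives h = -1.34375, negative; keep [-2.25, -2]
s = -2.125 gives h = 0.480469, positive; keep [-2.25, -2.125]
s = -2.1875 gives h = -0.3921, negative; keep [-2.1875, -2.125]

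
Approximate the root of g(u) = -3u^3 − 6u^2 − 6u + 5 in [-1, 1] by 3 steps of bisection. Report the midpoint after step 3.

midpoint 0: g = 5 > 0 → [0, 1]
midpoint 0.5: g = 0.125 > 0 → [0.5, 1]
midpoint 0.75: g = -4.140625 < 0 → [0.5, 0.75]

0.75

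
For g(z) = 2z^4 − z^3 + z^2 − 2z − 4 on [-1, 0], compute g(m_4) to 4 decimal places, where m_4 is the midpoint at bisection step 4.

-0.3069

m = -0.5, g(m) = -2.5 (−); new bracket [-1, -0.5]
m = -0.75, g(m) = -0.882812 (−); new bracket [-1, -0.75]
m = -0.875, g(m) = 0.35791 (+); new bracket [-0.875, -0.75]
m = -0.8125, g(m) = -0.3069 (−); new bracket [-0.875, -0.8125]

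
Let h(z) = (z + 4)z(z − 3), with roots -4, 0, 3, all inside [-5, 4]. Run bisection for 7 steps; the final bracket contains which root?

h(-0.5) = 6.125 > 0, so the root lies in [-5, -0.5]
h(-2.75) = 19.765625 > 0, so the root lies in [-5, -2.75]
h(-3.875) = 3.330078 > 0, so the root lies in [-5, -3.875]
h(-4.4375) = -14.4392 < 0, so the root lies in [-4.4375, -3.875]
h(-4.15625) = -4.6474 < 0, so the root lies in [-4.15625, -3.875]
h(-4.015625) = -0.4402 < 0, so the root lies in [-4.015625, -3.875]
h(-3.9453125) = 1.4985 > 0, so the root lies in [-4.015625, -3.9453125]

-4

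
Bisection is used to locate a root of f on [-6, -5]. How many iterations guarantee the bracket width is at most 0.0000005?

Width after n steps is 1/2^n. Need 2^n ≥ 1/0.0000005 = 2000000.
2^20 = 1048576 < 2000000 ≤ 2^21 = 2097152, so n = 21.

21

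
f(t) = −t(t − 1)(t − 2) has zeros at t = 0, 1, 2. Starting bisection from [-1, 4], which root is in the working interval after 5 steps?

2

midpoint 1.5: f = 0.375 > 0 → [1.5, 4]
midpoint 2.75: f = -3.609375 < 0 → [1.5, 2.75]
midpoint 2.125: f = -0.298828 < 0 → [1.5, 2.125]
midpoint 1.8125: f = 0.2761 > 0 → [1.8125, 2.125]
midpoint 1.96875: f = 0.0596 > 0 → [1.96875, 2.125]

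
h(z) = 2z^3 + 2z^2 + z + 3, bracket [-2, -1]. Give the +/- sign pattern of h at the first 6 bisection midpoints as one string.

-++--+

midpoint -1.5: h = -0.75 < 0 → [-1.5, -1]
midpoint -1.25: h = 0.96875 > 0 → [-1.5, -1.25]
midpoint -1.375: h = 0.207031 > 0 → [-1.5, -1.375]
midpoint -1.4375: h = -0.2456 < 0 → [-1.4375, -1.375]
midpoint -1.40625: h = -0.013 < 0 → [-1.40625, -1.375]
midpoint -1.390625: h = 0.0986 > 0 → [-1.40625, -1.390625]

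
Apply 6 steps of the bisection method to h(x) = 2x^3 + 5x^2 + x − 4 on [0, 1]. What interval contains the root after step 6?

[0.703125, 0.71875]

m = 0.5, h(m) = -2 (−); new bracket [0.5, 1]
m = 0.75, h(m) = 0.40625 (+); new bracket [0.5, 0.75]
m = 0.625, h(m) = -0.933594 (−); new bracket [0.625, 0.75]
m = 0.6875, h(m) = -0.2993 (−); new bracket [0.6875, 0.75]
m = 0.71875, h(m) = 0.0444 (+); new bracket [0.6875, 0.71875]
m = 0.703125, h(m) = -0.1297 (−); new bracket [0.703125, 0.71875]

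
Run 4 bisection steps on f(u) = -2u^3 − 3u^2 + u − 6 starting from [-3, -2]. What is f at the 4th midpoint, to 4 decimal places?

0.3774

m = -2.5, f(m) = 4 (+); new bracket [-2.5, -2]
m = -2.25, f(m) = -0.65625 (−); new bracket [-2.5, -2.25]
m = -2.375, f(m) = 1.496094 (+); new bracket [-2.375, -2.25]
m = -2.3125, f(m) = 0.3774 (+); new bracket [-2.3125, -2.25]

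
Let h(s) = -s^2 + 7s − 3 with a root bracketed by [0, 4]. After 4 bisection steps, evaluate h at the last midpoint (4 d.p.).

-1.3125

s = 2 gives h = 7, positive; keep [0, 2]
s = 1 gives h = 3, positive; keep [0, 1]
s = 0.5 gives h = 0.25, positive; keep [0, 0.5]
s = 0.25 gives h = -1.3125, negative; keep [0.25, 0.5]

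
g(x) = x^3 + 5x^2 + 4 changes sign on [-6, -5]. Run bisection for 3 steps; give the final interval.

[-5.25, -5.125]

g(-5.5) = -11.125 < 0, so the root lies in [-5.5, -5]
g(-5.25) = -2.890625 < 0, so the root lies in [-5.25, -5]
g(-5.125) = 0.716797 > 0, so the root lies in [-5.25, -5.125]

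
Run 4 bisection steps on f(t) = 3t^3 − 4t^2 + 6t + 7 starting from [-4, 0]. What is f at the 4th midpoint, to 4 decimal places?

-1.0156

t = -2 gives f = -45, negative; keep [-2, 0]
t = -1 gives f = -6, negative; keep [-1, 0]
t = -0.5 gives f = 2.625, positive; keep [-1, -0.5]
t = -0.75 gives f = -1.0156, negative; keep [-0.75, -0.5]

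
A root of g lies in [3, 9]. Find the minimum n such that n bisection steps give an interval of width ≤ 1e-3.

13

Width after n steps is 6/2^n. Need 2^n ≥ 6/1e-3 = 6000.
2^12 = 4096 < 6000 ≤ 2^13 = 8192, so n = 13.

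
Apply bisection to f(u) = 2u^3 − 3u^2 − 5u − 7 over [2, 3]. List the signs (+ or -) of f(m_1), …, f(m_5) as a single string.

--+-+

u = 2.5 gives f = -7, negative; keep [2.5, 3]
u = 2.75 gives f = -1.84375, negative; keep [2.75, 3]
u = 2.875 gives f = 1.355469, positive; keep [2.75, 2.875]
u = 2.8125 gives f = -0.2983, negative; keep [2.8125, 2.875]
u = 2.84375 gives f = 0.5148, positive; keep [2.8125, 2.84375]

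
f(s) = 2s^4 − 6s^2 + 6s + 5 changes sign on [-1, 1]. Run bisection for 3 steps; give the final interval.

[-0.75, -0.5]

midpoint 0: f = 5 > 0 → [-1, 0]
midpoint -0.5: f = 0.625 > 0 → [-1, -0.5]
midpoint -0.75: f = -2.242188 < 0 → [-0.75, -0.5]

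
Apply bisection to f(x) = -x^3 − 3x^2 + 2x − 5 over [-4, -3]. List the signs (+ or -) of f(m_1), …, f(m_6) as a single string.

x = -3.5 gives f = -5.875, negative; keep [-4, -3.5]
x = -3.75 gives f = -1.953125, negative; keep [-4, -3.75]
x = -3.875 gives f = 0.388672, positive; keep [-3.875, -3.75]
x = -3.8125 gives f = -0.8152, negative; keep [-3.875, -3.8125]
x = -3.84375 gives f = -0.2216, negative; keep [-3.875, -3.84375]
x = -3.859375 gives f = 0.0814, positive; keep [-3.859375, -3.84375]

--+--+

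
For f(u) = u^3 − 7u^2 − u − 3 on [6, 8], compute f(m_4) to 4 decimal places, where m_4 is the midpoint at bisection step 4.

-3.7793

u = 7 gives f = -10, negative; keep [7, 8]
u = 7.5 gives f = 17.625, positive; keep [7, 7.5]
u = 7.25 gives f = 2.890625, positive; keep [7, 7.25]
u = 7.125 gives f = -3.7793, negative; keep [7.125, 7.25]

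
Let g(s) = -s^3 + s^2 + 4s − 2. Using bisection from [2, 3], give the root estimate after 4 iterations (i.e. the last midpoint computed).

s = 2.5 gives g = -1.375, negative; keep [2, 2.5]
s = 2.25 gives g = 0.671875, positive; keep [2.25, 2.5]
s = 2.375 gives g = -0.255859, negative; keep [2.25, 2.375]
s = 2.3125 gives g = 0.2312, positive; keep [2.3125, 2.375]

2.3125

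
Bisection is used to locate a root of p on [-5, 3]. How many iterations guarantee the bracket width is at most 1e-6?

Width after n steps is 8/2^n. Need 2^n ≥ 8/1e-6 = 8000000.
2^22 = 4194304 < 8000000 ≤ 2^23 = 8388608, so n = 23.

23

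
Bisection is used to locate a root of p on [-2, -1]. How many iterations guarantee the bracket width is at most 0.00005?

Width after n steps is 1/2^n. Need 2^n ≥ 1/0.00005 = 20000.
2^14 = 16384 < 20000 ≤ 2^15 = 32768, so n = 15.

15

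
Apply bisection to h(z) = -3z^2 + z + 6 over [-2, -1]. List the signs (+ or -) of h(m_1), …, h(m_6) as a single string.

-+----

h(-1.5) = -2.25 < 0, so the root lies in [-1.5, -1]
h(-1.25) = 0.0625 > 0, so the root lies in [-1.5, -1.25]
h(-1.375) = -1.046875 < 0, so the root lies in [-1.375, -1.25]
h(-1.3125) = -0.4805 < 0, so the root lies in [-1.3125, -1.25]
h(-1.28125) = -0.2061 < 0, so the root lies in [-1.28125, -1.25]
h(-1.265625) = -0.071 < 0, so the root lies in [-1.265625, -1.25]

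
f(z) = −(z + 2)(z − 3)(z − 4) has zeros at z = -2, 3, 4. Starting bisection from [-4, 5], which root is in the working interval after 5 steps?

midpoint 0.5: f = -21.875 < 0 → [-4, 0.5]
midpoint -1.75: f = -6.828125 < 0 → [-4, -1.75]
midpoint -2.875: f = 35.341797 > 0 → [-2.875, -1.75]
midpoint -2.3125: f = 10.4797 > 0 → [-2.3125, -1.75]
midpoint -2.03125: f = 0.9483 > 0 → [-2.03125, -1.75]

-2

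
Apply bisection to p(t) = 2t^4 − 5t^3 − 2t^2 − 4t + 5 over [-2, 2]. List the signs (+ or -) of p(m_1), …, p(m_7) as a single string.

t = 0 gives p = 5, positive; keep [0, 2]
t = 1 gives p = -4, negative; keep [0, 1]
t = 0.5 gives p = 2, positive; keep [0.5, 1]
t = 0.75 gives p = -0.6016, negative; keep [0.5, 0.75]
t = 0.625 gives p = 0.8032, positive; keep [0.625, 0.75]
t = 0.6875 gives p = 0.1267, positive; keep [0.6875, 0.75]
t = 0.71875 gives p = -0.231, negative; keep [0.6875, 0.71875]

+-+-++-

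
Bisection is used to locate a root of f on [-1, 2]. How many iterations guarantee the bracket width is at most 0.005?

10

Width after n steps is 3/2^n. Need 2^n ≥ 3/0.005 = 600.
2^9 = 512 < 600 ≤ 2^10 = 1024, so n = 10.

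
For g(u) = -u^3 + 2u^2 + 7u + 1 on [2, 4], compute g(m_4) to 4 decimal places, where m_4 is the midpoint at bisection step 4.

-0.0293

midpoint 3: g = 13 > 0 → [3, 4]
midpoint 3.5: g = 7.125 > 0 → [3.5, 4]
midpoint 3.75: g = 2.640625 > 0 → [3.75, 4]
midpoint 3.875: g = -0.0293 < 0 → [3.75, 3.875]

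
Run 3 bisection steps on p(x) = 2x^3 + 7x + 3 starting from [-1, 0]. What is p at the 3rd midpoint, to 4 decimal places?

m = -0.5, p(m) = -0.75 (−); new bracket [-0.5, 0]
m = -0.25, p(m) = 1.21875 (+); new bracket [-0.5, -0.25]
m = -0.375, p(m) = 0.269531 (+); new bracket [-0.5, -0.375]

0.2695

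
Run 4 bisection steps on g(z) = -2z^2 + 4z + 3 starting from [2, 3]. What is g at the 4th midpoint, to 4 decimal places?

midpoint 2.5: g = 0.5 > 0 → [2.5, 3]
midpoint 2.75: g = -1.125 < 0 → [2.5, 2.75]
midpoint 2.625: g = -0.28125 < 0 → [2.5, 2.625]
midpoint 2.5625: g = 0.1172 > 0 → [2.5625, 2.625]

0.1172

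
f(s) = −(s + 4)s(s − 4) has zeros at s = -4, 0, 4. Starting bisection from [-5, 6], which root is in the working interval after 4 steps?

f(0.5) = 7.875 > 0, so the root lies in [0.5, 6]
f(3.25) = 17.671875 > 0, so the root lies in [3.25, 6]
f(4.625) = -24.931641 < 0, so the root lies in [3.25, 4.625]
f(3.9375) = 1.9534 > 0, so the root lies in [3.9375, 4.625]

4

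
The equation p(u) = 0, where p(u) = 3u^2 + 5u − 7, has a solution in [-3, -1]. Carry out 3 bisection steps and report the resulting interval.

midpoint -2: p = -5 < 0 → [-3, -2]
midpoint -2.5: p = -0.75 < 0 → [-3, -2.5]
midpoint -2.75: p = 1.9375 > 0 → [-2.75, -2.5]

[-2.75, -2.5]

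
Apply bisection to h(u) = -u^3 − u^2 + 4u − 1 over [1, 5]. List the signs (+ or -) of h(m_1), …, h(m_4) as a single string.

u = 3 gives h = -25, negative; keep [1, 3]
u = 2 gives h = -5, negative; keep [1, 2]
u = 1.5 gives h = -0.625, negative; keep [1, 1.5]
u = 1.25 gives h = 0.4844, positive; keep [1.25, 1.5]

---+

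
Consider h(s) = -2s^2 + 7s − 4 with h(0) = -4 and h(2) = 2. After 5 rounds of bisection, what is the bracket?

s = 1 gives h = 1, positive; keep [0, 1]
s = 0.5 gives h = -1, negative; keep [0.5, 1]
s = 0.75 gives h = 0.125, positive; keep [0.5, 0.75]
s = 0.625 gives h = -0.4062, negative; keep [0.625, 0.75]
s = 0.6875 gives h = -0.1328, negative; keep [0.6875, 0.75]

[0.6875, 0.75]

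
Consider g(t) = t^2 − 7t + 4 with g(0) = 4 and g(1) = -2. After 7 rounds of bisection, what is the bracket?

[0.625, 0.6328125]

m = 0.5, g(m) = 0.75 (+); new bracket [0.5, 1]
m = 0.75, g(m) = -0.6875 (−); new bracket [0.5, 0.75]
m = 0.625, g(m) = 0.015625 (+); new bracket [0.625, 0.75]
m = 0.6875, g(m) = -0.3398 (−); new bracket [0.625, 0.6875]
m = 0.65625, g(m) = -0.1631 (−); new bracket [0.625, 0.65625]
m = 0.640625, g(m) = -0.074 (−); new bracket [0.625, 0.640625]
m = 0.6328125, g(m) = -0.0292 (−); new bracket [0.625, 0.6328125]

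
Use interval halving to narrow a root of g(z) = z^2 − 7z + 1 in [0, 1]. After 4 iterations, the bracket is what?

m = 0.5, g(m) = -2.25 (−); new bracket [0, 0.5]
m = 0.25, g(m) = -0.6875 (−); new bracket [0, 0.25]
m = 0.125, g(m) = 0.140625 (+); new bracket [0.125, 0.25]
m = 0.1875, g(m) = -0.2773 (−); new bracket [0.125, 0.1875]

[0.125, 0.1875]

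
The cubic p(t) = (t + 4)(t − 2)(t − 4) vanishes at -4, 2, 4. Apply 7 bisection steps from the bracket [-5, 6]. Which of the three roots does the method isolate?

-4

t = 0.5 gives p = 23.625, positive; keep [-5, 0.5]
t = -2.25 gives p = 46.484375, positive; keep [-5, -2.25]
t = -3.625 gives p = 16.083984, positive; keep [-5, -3.625]
t = -4.3125 gives p = -16.3977, negative; keep [-4.3125, -3.625]
t = -3.96875 gives p = 1.4864, positive; keep [-4.3125, -3.96875]
t = -4.140625 gives p = -7.0296, negative; keep [-4.140625, -3.96875]
t = -4.0546875 gives p = -2.667, negative; keep [-4.0546875, -3.96875]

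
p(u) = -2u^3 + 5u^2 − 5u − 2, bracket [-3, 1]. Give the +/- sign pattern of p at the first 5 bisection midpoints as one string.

midpoint -1: p = 10 > 0 → [-1, 1]
midpoint 0: p = -2 < 0 → [-1, 0]
midpoint -0.5: p = 2 > 0 → [-0.5, 0]
midpoint -0.25: p = -0.4062 < 0 → [-0.5, -0.25]
midpoint -0.375: p = 0.6836 > 0 → [-0.375, -0.25]

+-+-+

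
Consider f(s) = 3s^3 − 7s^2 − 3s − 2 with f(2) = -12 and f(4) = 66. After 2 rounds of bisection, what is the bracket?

f(3) = 7 > 0, so the root lies in [2, 3]
f(2.5) = -6.375 < 0, so the root lies in [2.5, 3]

[2.5, 3]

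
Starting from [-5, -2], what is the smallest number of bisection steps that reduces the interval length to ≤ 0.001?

Width after n steps is 3/2^n. Need 2^n ≥ 3/0.001 = 3000.
2^11 = 2048 < 3000 ≤ 2^12 = 4096, so n = 12.

12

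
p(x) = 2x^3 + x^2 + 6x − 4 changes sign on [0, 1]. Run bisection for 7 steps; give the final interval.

[0.5546875, 0.5625]

m = 0.5, p(m) = -0.5 (−); new bracket [0.5, 1]
m = 0.75, p(m) = 1.90625 (+); new bracket [0.5, 0.75]
m = 0.625, p(m) = 0.628906 (+); new bracket [0.5, 0.625]
m = 0.5625, p(m) = 0.0474 (+); new bracket [0.5, 0.5625]
m = 0.53125, p(m) = -0.2304 (−); new bracket [0.53125, 0.5625]
m = 0.546875, p(m) = -0.0926 (−); new bracket [0.546875, 0.5625]
m = 0.5546875, p(m) = -0.0229 (−); new bracket [0.5546875, 0.5625]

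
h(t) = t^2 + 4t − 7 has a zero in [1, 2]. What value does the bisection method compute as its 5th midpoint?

1.34375

t = 1.5 gives h = 1.25, positive; keep [1, 1.5]
t = 1.25 gives h = -0.4375, negative; keep [1.25, 1.5]
t = 1.375 gives h = 0.390625, positive; keep [1.25, 1.375]
t = 1.3125 gives h = -0.0273, negative; keep [1.3125, 1.375]
t = 1.34375 gives h = 0.1807, positive; keep [1.3125, 1.34375]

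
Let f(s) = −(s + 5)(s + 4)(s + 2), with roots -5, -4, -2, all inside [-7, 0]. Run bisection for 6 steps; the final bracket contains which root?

-2

s = -3.5 gives f = 1.125, positive; keep [-3.5, 0]
s = -1.75 gives f = -1.828125, negative; keep [-3.5, -1.75]
s = -2.625 gives f = 2.041016, positive; keep [-2.625, -1.75]
s = -2.1875 gives f = 0.9558, positive; keep [-2.1875, -1.75]
s = -1.96875 gives f = -0.1924, negative; keep [-2.1875, -1.96875]
s = -2.078125 gives f = 0.4387, positive; keep [-2.078125, -1.96875]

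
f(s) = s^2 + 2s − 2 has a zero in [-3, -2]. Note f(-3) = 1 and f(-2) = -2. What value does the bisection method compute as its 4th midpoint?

f(-2.5) = -0.75 < 0, so the root lies in [-3, -2.5]
f(-2.75) = 0.0625 > 0, so the root lies in [-2.75, -2.5]
f(-2.625) = -0.359375 < 0, so the root lies in [-2.75, -2.625]
f(-2.6875) = -0.1523 < 0, so the root lies in [-2.75, -2.6875]

-2.6875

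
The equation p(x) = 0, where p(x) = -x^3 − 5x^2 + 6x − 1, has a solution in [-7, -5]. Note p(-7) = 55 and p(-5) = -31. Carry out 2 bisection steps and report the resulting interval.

[-6.5, -6]

p(-6) = -1 < 0, so the root lies in [-7, -6]
p(-6.5) = 23.375 > 0, so the root lies in [-6.5, -6]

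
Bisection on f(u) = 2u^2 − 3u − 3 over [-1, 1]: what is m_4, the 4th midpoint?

m = 0, f(m) = -3 (−); new bracket [-1, 0]
m = -0.5, f(m) = -1 (−); new bracket [-1, -0.5]
m = -0.75, f(m) = 0.375 (+); new bracket [-0.75, -0.5]
m = -0.625, f(m) = -0.3438 (−); new bracket [-0.75, -0.625]

-0.625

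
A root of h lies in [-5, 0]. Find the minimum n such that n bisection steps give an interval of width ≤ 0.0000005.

Width after n steps is 5/2^n. Need 2^n ≥ 5/0.0000005 = 10000000.
2^23 = 8388608 < 10000000 ≤ 2^24 = 16777216, so n = 24.

24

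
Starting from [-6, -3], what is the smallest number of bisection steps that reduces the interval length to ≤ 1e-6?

Width after n steps is 3/2^n. Need 2^n ≥ 3/1e-6 = 3000000.
2^21 = 2097152 < 3000000 ≤ 2^22 = 4194304, so n = 22.

22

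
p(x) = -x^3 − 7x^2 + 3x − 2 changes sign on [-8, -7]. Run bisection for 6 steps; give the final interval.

[-7.453125, -7.4375]

m = -7.5, p(m) = 3.625 (+); new bracket [-7.5, -7]
m = -7.25, p(m) = -10.609375 (−); new bracket [-7.5, -7.25]
m = -7.375, p(m) = -3.728516 (−); new bracket [-7.5, -7.375]
m = -7.4375, p(m) = -0.1116 (−); new bracket [-7.5, -7.4375]
m = -7.46875, p(m) = 1.7417 (+); new bracket [-7.46875, -7.4375]
m = -7.453125, p(m) = 0.8113 (+); new bracket [-7.453125, -7.4375]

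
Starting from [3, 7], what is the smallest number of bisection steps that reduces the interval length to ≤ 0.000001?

Width after n steps is 4/2^n. Need 2^n ≥ 4/0.000001 = 4000000.
2^21 = 2097152 < 4000000 ≤ 2^22 = 4194304, so n = 22.

22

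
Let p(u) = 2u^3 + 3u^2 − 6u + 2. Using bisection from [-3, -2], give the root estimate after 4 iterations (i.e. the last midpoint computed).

p(-2.5) = 4.5 > 0, so the root lies in [-3, -2.5]
p(-2.75) = -0.40625 < 0, so the root lies in [-2.75, -2.5]
p(-2.625) = 2.246094 > 0, so the root lies in [-2.75, -2.625]
p(-2.6875) = 0.9712 > 0, so the root lies in [-2.75, -2.6875]

-2.6875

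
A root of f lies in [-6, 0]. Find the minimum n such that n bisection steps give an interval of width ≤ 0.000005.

21

Width after n steps is 6/2^n. Need 2^n ≥ 6/0.000005 = 1200000.
2^20 = 1048576 < 1200000 ≤ 2^21 = 2097152, so n = 21.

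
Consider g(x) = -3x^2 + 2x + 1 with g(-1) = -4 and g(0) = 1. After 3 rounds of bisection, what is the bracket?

[-0.375, -0.25]

g(-0.5) = -0.75 < 0, so the root lies in [-0.5, 0]
g(-0.25) = 0.3125 > 0, so the root lies in [-0.5, -0.25]
g(-0.375) = -0.171875 < 0, so the root lies in [-0.375, -0.25]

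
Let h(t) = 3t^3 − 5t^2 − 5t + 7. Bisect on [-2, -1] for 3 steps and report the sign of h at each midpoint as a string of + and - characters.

--+

t = -1.5 gives h = -6.875, negative; keep [-1.5, -1]
t = -1.25 gives h = -0.421875, negative; keep [-1.25, -1]
t = -1.125 gives h = 2.025391, positive; keep [-1.25, -1.125]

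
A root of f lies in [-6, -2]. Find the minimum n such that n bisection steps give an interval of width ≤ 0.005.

Width after n steps is 4/2^n. Need 2^n ≥ 4/0.005 = 800.
2^9 = 512 < 800 ≤ 2^10 = 1024, so n = 10.

10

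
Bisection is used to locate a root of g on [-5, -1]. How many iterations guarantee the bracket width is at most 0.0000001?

26

Width after n steps is 4/2^n. Need 2^n ≥ 4/0.0000001 = 40000000.
2^25 = 33554432 < 40000000 ≤ 2^26 = 67108864, so n = 26.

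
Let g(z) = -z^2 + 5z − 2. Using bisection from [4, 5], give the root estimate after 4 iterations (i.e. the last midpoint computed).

4.5625

m = 4.5, g(m) = 0.25 (+); new bracket [4.5, 5]
m = 4.75, g(m) = -0.8125 (−); new bracket [4.5, 4.75]
m = 4.625, g(m) = -0.265625 (−); new bracket [4.5, 4.625]
m = 4.5625, g(m) = -0.0039 (−); new bracket [4.5, 4.5625]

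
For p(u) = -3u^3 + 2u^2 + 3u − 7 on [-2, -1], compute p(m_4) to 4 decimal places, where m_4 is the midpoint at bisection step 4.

midpoint -1.5: p = 3.125 > 0 → [-1.5, -1]
midpoint -1.25: p = -1.765625 < 0 → [-1.5, -1.25]
midpoint -1.375: p = 0.455078 > 0 → [-1.375, -1.25]
midpoint -1.3125: p = -0.7092 < 0 → [-1.375, -1.3125]

-0.7092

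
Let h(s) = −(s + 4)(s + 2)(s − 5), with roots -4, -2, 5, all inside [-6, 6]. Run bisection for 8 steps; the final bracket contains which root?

5

midpoint 0: h = 40 > 0 → [0, 6]
midpoint 3: h = 70 > 0 → [3, 6]
midpoint 4.5: h = 27.625 > 0 → [4.5, 6]
midpoint 5.25: h = -16.7656 < 0 → [4.5, 5.25]
midpoint 4.875: h = 7.627 > 0 → [4.875, 5.25]
midpoint 5.0625: h = -4.0002 < 0 → [4.875, 5.0625]
midpoint 4.96875: h = 1.9532 > 0 → [4.96875, 5.0625]
midpoint 5.015625: h = -0.9883 < 0 → [4.96875, 5.015625]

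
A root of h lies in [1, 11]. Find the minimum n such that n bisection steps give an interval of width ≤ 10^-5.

20

Width after n steps is 10/2^n. Need 2^n ≥ 10/10^-5 = 1000000.
2^19 = 524288 < 1000000 ≤ 2^20 = 1048576, so n = 20.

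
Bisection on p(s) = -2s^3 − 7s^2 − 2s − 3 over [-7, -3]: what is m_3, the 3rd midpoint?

m = -5, p(m) = 82 (+); new bracket [-5, -3]
m = -4, p(m) = 21 (+); new bracket [-4, -3]
m = -3.5, p(m) = 4 (+); new bracket [-3.5, -3]

-3.5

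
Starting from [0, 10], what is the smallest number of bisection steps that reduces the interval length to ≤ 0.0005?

15

Width after n steps is 10/2^n. Need 2^n ≥ 10/0.0005 = 20000.
2^14 = 16384 < 20000 ≤ 2^15 = 32768, so n = 15.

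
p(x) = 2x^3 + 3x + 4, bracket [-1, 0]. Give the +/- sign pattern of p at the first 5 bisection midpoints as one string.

+++--

p(-0.5) = 2.25 > 0, so the root lies in [-1, -0.5]
p(-0.75) = 0.90625 > 0, so the root lies in [-1, -0.75]
p(-0.875) = 0.035156 > 0, so the root lies in [-1, -0.875]
p(-0.9375) = -0.4604 < 0, so the root lies in [-0.9375, -0.875]
p(-0.90625) = -0.2073 < 0, so the root lies in [-0.90625, -0.875]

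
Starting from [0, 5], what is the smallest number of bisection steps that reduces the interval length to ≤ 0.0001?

16

Width after n steps is 5/2^n. Need 2^n ≥ 5/0.0001 = 50000.
2^15 = 32768 < 50000 ≤ 2^16 = 65536, so n = 16.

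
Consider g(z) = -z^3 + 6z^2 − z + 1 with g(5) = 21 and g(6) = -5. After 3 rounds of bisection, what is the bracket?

m = 5.5, g(m) = 10.625 (+); new bracket [5.5, 6]
m = 5.75, g(m) = 3.515625 (+); new bracket [5.75, 6]
m = 5.875, g(m) = -0.560547 (−); new bracket [5.75, 5.875]

[5.75, 5.875]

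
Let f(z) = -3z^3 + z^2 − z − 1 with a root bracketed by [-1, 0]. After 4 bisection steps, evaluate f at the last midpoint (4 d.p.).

z = -0.5 gives f = 0.125, positive; keep [-0.5, 0]
z = -0.25 gives f = -0.640625, negative; keep [-0.5, -0.25]
z = -0.375 gives f = -0.326172, negative; keep [-0.5, -0.375]
z = -0.4375 gives f = -0.1199, negative; keep [-0.5, -0.4375]

-0.1199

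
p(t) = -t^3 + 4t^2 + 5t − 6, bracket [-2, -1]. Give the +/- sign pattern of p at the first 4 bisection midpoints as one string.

-++-

m = -1.5, p(m) = -1.125 (−); new bracket [-2, -1.5]
m = -1.75, p(m) = 2.859375 (+); new bracket [-1.75, -1.5]
m = -1.625, p(m) = 0.728516 (+); new bracket [-1.625, -1.5]
m = -1.5625, p(m) = -0.2322 (−); new bracket [-1.625, -1.5625]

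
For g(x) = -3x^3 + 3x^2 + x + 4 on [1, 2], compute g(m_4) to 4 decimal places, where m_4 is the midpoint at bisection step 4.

-0.1858

m = 1.5, g(m) = 2.125 (+); new bracket [1.5, 2]
m = 1.75, g(m) = -1.140625 (−); new bracket [1.5, 1.75]
m = 1.625, g(m) = 0.673828 (+); new bracket [1.625, 1.75]
m = 1.6875, g(m) = -0.1858 (−); new bracket [1.625, 1.6875]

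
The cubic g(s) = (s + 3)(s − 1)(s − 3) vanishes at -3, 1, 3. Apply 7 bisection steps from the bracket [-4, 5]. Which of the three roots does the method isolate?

-3

midpoint 0.5: g = 4.375 > 0 → [-4, 0.5]
midpoint -1.75: g = 16.328125 > 0 → [-4, -1.75]
midpoint -2.875: g = 2.845703 > 0 → [-4, -2.875]
midpoint -3.4375: g = -12.4978 < 0 → [-3.4375, -2.875]
midpoint -3.15625: g = -3.998 < 0 → [-3.15625, -2.875]
midpoint -3.015625: g = -0.3774 < 0 → [-3.015625, -2.875]
midpoint -2.9453125: g = 1.2828 > 0 → [-3.015625, -2.9453125]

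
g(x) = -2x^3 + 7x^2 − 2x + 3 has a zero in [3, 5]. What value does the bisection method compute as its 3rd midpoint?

g(4) = -21 < 0, so the root lies in [3, 4]
g(3.5) = -4 < 0, so the root lies in [3, 3.5]
g(3.25) = 1.78125 > 0, so the root lies in [3.25, 3.5]

3.25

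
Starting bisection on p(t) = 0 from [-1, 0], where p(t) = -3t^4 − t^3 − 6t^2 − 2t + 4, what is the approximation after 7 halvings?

-0.8828125

p(-0.5) = 3.4375 > 0, so the root lies in [-1, -0.5]
p(-0.75) = 1.597656 > 0, so the root lies in [-1, -0.75]
p(-0.875) = 0.067627 > 0, so the root lies in [-1, -0.875]
p(-0.9375) = -0.8919 < 0, so the root lies in [-0.9375, -0.875]
p(-0.90625) = -0.3945 < 0, so the root lies in [-0.90625, -0.875]
p(-0.890625) = -0.1591 < 0, so the root lies in [-0.890625, -0.875]
p(-0.8828125) = -0.0447 < 0, so the root lies in [-0.8828125, -0.875]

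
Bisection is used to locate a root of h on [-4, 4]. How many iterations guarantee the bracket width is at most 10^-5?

20

Width after n steps is 8/2^n. Need 2^n ≥ 8/10^-5 = 800000.
2^19 = 524288 < 800000 ≤ 2^20 = 1048576, so n = 20.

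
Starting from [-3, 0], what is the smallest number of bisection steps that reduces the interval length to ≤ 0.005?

Width after n steps is 3/2^n. Need 2^n ≥ 3/0.005 = 600.
2^9 = 512 < 600 ≤ 2^10 = 1024, so n = 10.

10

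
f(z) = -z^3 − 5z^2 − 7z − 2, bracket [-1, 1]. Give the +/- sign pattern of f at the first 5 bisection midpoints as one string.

-+--+

m = 0, f(m) = -2 (−); new bracket [-1, 0]
m = -0.5, f(m) = 0.375 (+); new bracket [-0.5, 0]
m = -0.25, f(m) = -0.546875 (−); new bracket [-0.5, -0.25]
m = -0.375, f(m) = -0.0254 (−); new bracket [-0.5, -0.375]
m = -0.4375, f(m) = 0.1892 (+); new bracket [-0.4375, -0.375]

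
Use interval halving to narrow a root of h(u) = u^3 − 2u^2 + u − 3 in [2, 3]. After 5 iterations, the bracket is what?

[2.15625, 2.1875]

midpoint 2.5: h = 2.625 > 0 → [2, 2.5]
midpoint 2.25: h = 0.515625 > 0 → [2, 2.25]
midpoint 2.125: h = -0.310547 < 0 → [2.125, 2.25]
midpoint 2.1875: h = 0.0847 > 0 → [2.125, 2.1875]
midpoint 2.15625: h = -0.1173 < 0 → [2.15625, 2.1875]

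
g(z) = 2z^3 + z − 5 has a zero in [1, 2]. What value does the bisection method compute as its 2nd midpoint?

m = 1.5, g(m) = 3.25 (+); new bracket [1, 1.5]
m = 1.25, g(m) = 0.15625 (+); new bracket [1, 1.25]

1.25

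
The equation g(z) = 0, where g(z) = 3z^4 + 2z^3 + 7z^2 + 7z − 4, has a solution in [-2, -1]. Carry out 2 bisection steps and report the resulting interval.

[-1.25, -1]

m = -1.5, g(m) = 9.6875 (+); new bracket [-1.5, -1]
m = -1.25, g(m) = 1.605469 (+); new bracket [-1.25, -1]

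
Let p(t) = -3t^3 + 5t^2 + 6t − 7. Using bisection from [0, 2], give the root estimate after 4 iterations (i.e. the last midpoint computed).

midpoint 1: p = 1 > 0 → [0, 1]
midpoint 0.5: p = -3.125 < 0 → [0.5, 1]
midpoint 0.75: p = -0.953125 < 0 → [0.75, 1]
midpoint 0.875: p = 0.0684 > 0 → [0.75, 0.875]

0.875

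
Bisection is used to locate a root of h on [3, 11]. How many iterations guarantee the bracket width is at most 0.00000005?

28

Width after n steps is 8/2^n. Need 2^n ≥ 8/0.00000005 = 160000000.
2^27 = 134217728 < 160000000 ≤ 2^28 = 268435456, so n = 28.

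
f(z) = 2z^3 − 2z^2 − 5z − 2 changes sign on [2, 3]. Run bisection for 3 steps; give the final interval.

[2.25, 2.375]

m = 2.5, f(m) = 4.25 (+); new bracket [2, 2.5]
m = 2.25, f(m) = -0.59375 (−); new bracket [2.25, 2.5]
m = 2.375, f(m) = 1.636719 (+); new bracket [2.25, 2.375]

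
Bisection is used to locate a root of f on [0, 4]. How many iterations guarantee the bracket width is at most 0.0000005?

Width after n steps is 4/2^n. Need 2^n ≥ 4/0.0000005 = 8000000.
2^22 = 4194304 < 8000000 ≤ 2^23 = 8388608, so n = 23.

23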